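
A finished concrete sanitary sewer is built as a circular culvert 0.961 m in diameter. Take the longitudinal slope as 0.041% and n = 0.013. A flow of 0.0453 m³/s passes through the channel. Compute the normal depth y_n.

Manning's equation rearranged: A R^(2/3) = nQ / (1·√S) = 0.013 × 0.0453 / (√0.00041) = 0.02908.
Try y = 0.16 m: A R^(2/3) = 0.01689 — short.
Try y = 0.209 m: A R^(2/3) = 0.02907 — ≈ 0.02908.

y_n = 0.209 m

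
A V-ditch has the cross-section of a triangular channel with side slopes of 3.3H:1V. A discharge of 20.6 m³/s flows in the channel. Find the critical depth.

At critical depth, Q² T / (g A³) = 1, i.e. A³/T = Q²/g = 20.6²/9.81 = 43.26.
At y = 1.85 m: A³/T = 118 — over.
At y = 1.18 m: A³/T = 12.46 — short.
At y = 1.51 m: A³/T = 42.74 — close enough.

y_c = 1.51 m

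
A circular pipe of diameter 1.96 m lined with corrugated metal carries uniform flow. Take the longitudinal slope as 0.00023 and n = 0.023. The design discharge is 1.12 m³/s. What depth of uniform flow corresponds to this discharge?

y_n = 1.46 m

Manning's equation rearranged: A R^(2/3) = nQ / (1·√S) = 0.023 × 1.12 / (√0.00023) = 1.699.
At y = 1.67 m: A R^(2/3) = 1.936 — too large.
At y = 1.22 m: A R^(2/3) = 1.332 — too small.
At y = 1.46 m: A R^(2/3) = 1.696 — close enough.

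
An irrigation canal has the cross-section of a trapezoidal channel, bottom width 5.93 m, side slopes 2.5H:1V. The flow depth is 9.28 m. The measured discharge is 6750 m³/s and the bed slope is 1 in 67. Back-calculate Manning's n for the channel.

With bottom width b = 5.93 m and side slope z = 2.5: A = (b + zy)y = (5.93 + 2.5×9.28)×9.28 = 270.3 m²; P = b + 2y√(1+z²) = 5.93 + 2×9.28×2.693 = 55.9 m.
Hydraulic radius R = A/P = 270.3/55.9 = 4.836 m.
Rearranging Manning's equation: n = (1/Q) A R^(2/3) S^(1/2) = (1/6750) × 270.3 × 4.836^(2/3) × √0.01493 = 0.014.

n = 0.014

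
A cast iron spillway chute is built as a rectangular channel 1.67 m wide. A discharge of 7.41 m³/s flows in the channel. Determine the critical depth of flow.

For a rectangular channel, critical depth y_c = (q²/g)^(1/3) where q = Q/b = 7.41/1.67 = 4.437 m²/s.
So y_c = (4.437²/9.81)^(1/3) = 1.26 m.

y_c = 1.26 m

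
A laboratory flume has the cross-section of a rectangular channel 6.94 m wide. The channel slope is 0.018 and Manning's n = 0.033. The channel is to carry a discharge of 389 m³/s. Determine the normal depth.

y_n = 7.71 m

Manning's equation rearranged: A R^(2/3) = nQ / (1·√S) = 0.033 × 389 / (√0.018) = 95.68.
Try y = 6.37 m: A R^(2/3) = 75.83 — low.
Try y = 9.69 m: A R^(2/3) = 125.7 — high.
Try y = 7.71 m: A R^(2/3) = 95.73 — matches.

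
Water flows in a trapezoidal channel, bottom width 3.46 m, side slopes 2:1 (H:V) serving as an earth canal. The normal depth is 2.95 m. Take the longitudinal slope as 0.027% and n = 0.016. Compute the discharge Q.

With bottom width b = 3.46 m and side slope z = 2: A = (b + zy)y = (3.46 + 2×2.95)×2.95 = 27.61 m²; P = b + 2y√(1+z²) = 3.46 + 2×2.95×2.236 = 16.65 m.
Hydraulic radius R = A/P = 27.61/16.65 = 1.658 m.
Manning's equation: Q = (1/n) A R^(2/3) S^(1/2) = (1/0.016) × 27.61 × 1.658^(2/3) × 0.00027^(1/2) = 39.7 m³/s.

Q = 39.7 m³/s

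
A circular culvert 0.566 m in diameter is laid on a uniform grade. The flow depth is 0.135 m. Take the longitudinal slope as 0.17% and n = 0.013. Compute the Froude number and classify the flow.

subcritical

For a circular section of diameter D = 0.566 m at depth y = 0.135 m, the central angle is θ = 2 arccos(1 − 2y/D) = 2.041 rad. Then A = (D²/8)(θ − sin θ) = 0.04603 m² and P = Dθ/2 = 0.5776 m.
Hydraulic radius R = A/P = 0.04603/0.5776 = 0.07969 m.
V = (1/n) R^(2/3) √S = (1/0.013) × 0.07969^(2/3) × √0.0017 = 0.5873 m/s. Hydraulic depth D_h = A/T = 0.04603/0.4824 = 0.09541 m.
Froude number Fr = V/√(g·D_h) = 0.5873/√(9.81×0.09541) = 0.607, which is less than 1, so the flow is subcritical.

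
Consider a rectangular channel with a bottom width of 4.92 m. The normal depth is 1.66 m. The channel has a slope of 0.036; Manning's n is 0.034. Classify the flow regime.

Flow area A = b·y = 4.92 × 1.66 = 8.167 m². Wetted perimeter P = b + 2y = 4.92 + 2×1.66 = 8.24 m.
Hydraulic radius R = A/P = 8.167/8.24 = 0.9912 m.
V = (1/n) R^(2/3) √S = (1/0.034) × 0.9912^(2/3) × √0.036 = 5.548 m/s. Hydraulic depth D_h = A/T = 8.167/4.92 = 1.66 m.
Froude number Fr = V/√(g·D_h) = 5.548/√(9.81×1.66) = 1.37, which is greater than 1, so the flow is supercritical.

supercritical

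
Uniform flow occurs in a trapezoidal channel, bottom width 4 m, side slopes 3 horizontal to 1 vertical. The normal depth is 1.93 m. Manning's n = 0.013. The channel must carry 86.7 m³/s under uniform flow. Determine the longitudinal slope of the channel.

With bottom width b = 4 m and side slope z = 3: A = (b + zy)y = (4 + 3×1.93)×1.93 = 18.89 m²; P = b + 2y√(1+z²) = 4 + 2×1.93×3.162 = 16.21 m.
Hydraulic radius R = A/P = 18.89/16.21 = 1.166 m.
From Manning's equation, S = [nQ / (1 A R^(2/3))]² = [0.013 × 86.7 / (1 × 18.89 × 1.166^(2/3))]² = 0.0029.

S = 0.0029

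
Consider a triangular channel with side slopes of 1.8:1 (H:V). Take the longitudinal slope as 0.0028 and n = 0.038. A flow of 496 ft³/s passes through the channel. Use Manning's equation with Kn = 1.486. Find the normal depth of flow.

y_n = 7.7 ft

Manning's equation rearranged: A R^(2/3) = nQ / (1.486·√S) = 0.038 × 496 / (1.486 × √0.0028) = 239.7.
Trying y = 8.38 ft: A R^(2/3) = 300.4 — high.
Trying y = 5.48 ft: A R^(2/3) = 96.77 — low.
Trying y = 7.7 ft: A R^(2/3) = 239.7 — ≈ 239.7.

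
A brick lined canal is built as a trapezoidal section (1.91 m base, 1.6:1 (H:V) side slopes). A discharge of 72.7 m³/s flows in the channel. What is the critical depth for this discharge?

y_c = 2.81 m

At critical depth, Q² T / (g A³) = 1, i.e. A³/T = Q²/g = 72.7²/9.81 = 538.8.
Trying y = 2.23 m: A³/T = 201.5 — short.
Trying y = 3.12 m: A³/T = 839.6 — over.
Trying y = 2.81 m: A³/T = 535 — matches.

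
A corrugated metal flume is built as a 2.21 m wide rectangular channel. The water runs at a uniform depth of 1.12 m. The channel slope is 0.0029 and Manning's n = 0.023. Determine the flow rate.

Flow area A = b·y = 2.21 × 1.12 = 2.475 m². Wetted perimeter P = b + 2y = 2.21 + 2×1.12 = 4.45 m.
Hydraulic radius R = A/P = 2.475/4.45 = 0.5562 m.
Manning's equation: Q = (1/n) A R^(2/3) S^(1/2) = (1/0.023) × 2.475 × 0.5562^(2/3) × 0.0029^(1/2) = 3.92 m³/s.

Q = 3.92 m³/s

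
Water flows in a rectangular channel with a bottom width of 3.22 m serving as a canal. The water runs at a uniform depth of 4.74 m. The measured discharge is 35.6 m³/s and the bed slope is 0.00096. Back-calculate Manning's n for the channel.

n = 0.015

Flow area A = b·y = 3.22 × 4.74 = 15.26 m². Wetted perimeter P = b + 2y = 3.22 + 2×4.74 = 12.7 m.
Hydraulic radius R = A/P = 15.26/12.7 = 1.202 m.
Rearranging Manning's equation: n = (1/Q) A R^(2/3) S^(1/2) = (1/35.6) × 15.26 × 1.202^(2/3) × √0.00096 = 0.015.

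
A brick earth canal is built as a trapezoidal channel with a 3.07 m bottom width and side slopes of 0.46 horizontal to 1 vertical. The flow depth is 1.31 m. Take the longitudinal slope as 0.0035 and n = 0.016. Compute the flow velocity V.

With bottom width b = 3.07 m and side slope z = 0.46: A = (b + zy)y = (3.07 + 0.46×1.31)×1.31 = 4.811 m²; P = b + 2y√(1+z²) = 3.07 + 2×1.31×1.101 = 5.954 m.
Hydraulic radius R = A/P = 4.811/5.954 = 0.8081 m.
From Manning's equation, V = (1/n) R^(2/3) S^(1/2) = (1/0.016) × 0.8081^(2/3) × 0.0035^(1/2) = 3.21 m/s.

V = 3.21 m/s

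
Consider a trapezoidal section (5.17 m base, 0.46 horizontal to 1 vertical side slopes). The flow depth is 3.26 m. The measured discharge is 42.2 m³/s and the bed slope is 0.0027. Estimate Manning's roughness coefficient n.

With bottom width b = 5.17 m and side slope z = 0.46: A = (b + zy)y = (5.17 + 0.46×3.26)×3.26 = 21.74 m²; P = b + 2y√(1+z²) = 5.17 + 2×3.26×1.101 = 12.35 m.
Hydraulic radius R = A/P = 21.74/12.35 = 1.761 m.
Rearranging Manning's equation: n = (1/Q) A R^(2/3) S^(1/2) = (1/42.2) × 21.74 × 1.761^(2/3) × √0.0027 = 0.039.

n = 0.039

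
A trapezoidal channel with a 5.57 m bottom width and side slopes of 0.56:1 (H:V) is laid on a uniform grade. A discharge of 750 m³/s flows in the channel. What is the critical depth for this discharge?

At critical depth, Q² T / (g A³) = 1, i.e. A³/T = Q²/g = 750²/9.81 = 57340.
Trying y = 10.6 m: A³/T = 104000 — over.
Trying y = 7.56 m: A³/T = 29000 — short.
Trying y = 9.07 m: A³/T = 57290 — ≈ 57340.

y_c = 9.07 m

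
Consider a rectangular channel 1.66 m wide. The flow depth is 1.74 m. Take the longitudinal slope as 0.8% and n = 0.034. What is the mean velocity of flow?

V = 1.79 m/s

Flow area A = b·y = 1.66 × 1.74 = 2.888 m². Wetted perimeter P = b + 2y = 1.66 + 2×1.74 = 5.14 m.
Hydraulic radius R = A/P = 2.888/5.14 = 0.5619 m.
From Manning's equation, V = (1/n) R^(2/3) S^(1/2) = (1/0.034) × 0.5619^(2/3) × 0.008^(1/2) = 1.79 m/s.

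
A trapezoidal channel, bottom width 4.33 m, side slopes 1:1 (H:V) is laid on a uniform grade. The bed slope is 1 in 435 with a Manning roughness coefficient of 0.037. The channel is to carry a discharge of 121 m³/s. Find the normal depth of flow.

y_n = 5.19 m

Manning's equation rearranged: A R^(2/3) = nQ / (1·√S) = 0.037 × 121 / (√0.002299) = 93.38.
At y = 4.65 m: A R^(2/3) = 74.61 — low.
At y = 6.04 m: A R^(2/3) = 128.1 — high.
At y = 5.19 m: A R^(2/3) = 93.4 — close enough.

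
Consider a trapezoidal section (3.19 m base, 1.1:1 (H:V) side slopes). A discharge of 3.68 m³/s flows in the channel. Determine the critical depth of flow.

y_c = 0.485 m

At critical depth, Q² T / (g A³) = 1, i.e. A³/T = Q²/g = 3.68²/9.81 = 1.38.
Trying y = 0.331 m: A³/T = 0.4155 — too small.
Trying y = 0.485 m: A³/T = 1.383 — close enough.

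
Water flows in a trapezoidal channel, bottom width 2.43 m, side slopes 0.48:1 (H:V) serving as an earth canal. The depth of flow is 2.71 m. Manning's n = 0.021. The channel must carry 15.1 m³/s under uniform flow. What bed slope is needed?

S = 0.000773

With bottom width b = 2.43 m and side slope z = 0.48: A = (b + zy)y = (2.43 + 0.48×2.71)×2.71 = 10.11 m²; P = b + 2y√(1+z²) = 2.43 + 2×2.71×1.109 = 8.442 m.
Hydraulic radius R = A/P = 10.11/8.442 = 1.198 m.
From Manning's equation, S = [nQ / (1 A R^(2/3))]² = [0.021 × 15.1 / (1 × 10.11 × 1.198^(2/3))]² = 0.000773.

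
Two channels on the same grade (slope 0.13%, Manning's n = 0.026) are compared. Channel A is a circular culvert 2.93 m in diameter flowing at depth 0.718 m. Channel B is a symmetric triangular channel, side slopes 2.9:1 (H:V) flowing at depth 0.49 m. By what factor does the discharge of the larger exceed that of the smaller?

2.75

Channel A: For a circular section of diameter D = 2.93 m at depth y = 0.718 m, the central angle is θ = 2 arccos(1 − 2y/D) = 2.071 rad. Then A = (D²/8)(θ − sin θ) = 1.282 m² and P = Dθ/2 = 3.035 m. Hydraulic radius R = A/P = 1.282/3.035 = 0.4223 m. Q_A = (1/0.026)·1.282·0.4223^(2/3)·√0.0013 = 1 m³/s.
Channel B: For a triangular section with side slope z = 2.9: A = zy² = 2.9×0.49² = 0.6963 m²; P = 2y√(1+z²) = 2×0.49×3.068 = 3.006 m. Hydraulic radius R = A/P = 0.6963/3.006 = 0.2316 m. Q_B = (1/0.026)·0.6963·0.2316^(2/3)·√0.0013 = 0.3642 m³/s.
The larger discharge is 1 m³/s and the smaller is 0.3642 m³/s; the ratio is 2.75.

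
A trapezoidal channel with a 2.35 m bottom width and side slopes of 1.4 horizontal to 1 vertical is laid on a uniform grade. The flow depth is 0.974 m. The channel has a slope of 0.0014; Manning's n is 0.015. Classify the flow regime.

With bottom width b = 2.35 m and side slope z = 1.4: A = (b + zy)y = (2.35 + 1.4×0.974)×0.974 = 3.617 m²; P = b + 2y√(1+z²) = 2.35 + 2×0.974×1.72 = 5.701 m.
Hydraulic radius R = A/P = 3.617/5.701 = 0.6344 m.
V = (1/n) R^(2/3) √S = (1/0.015) × 0.6344^(2/3) × √0.0014 = 1.842 m/s. Hydraulic depth D_h = A/T = 3.617/5.077 = 0.7124 m.
Froude number Fr = V/√(g·D_h) = 1.842/√(9.81×0.7124) = 0.697, which is less than 1, so the flow is subcritical.

subcritical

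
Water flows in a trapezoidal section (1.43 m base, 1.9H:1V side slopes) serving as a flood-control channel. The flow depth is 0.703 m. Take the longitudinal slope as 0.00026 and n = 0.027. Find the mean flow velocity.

V = 0.344 m/s

With bottom width b = 1.43 m and side slope z = 1.9: A = (b + zy)y = (1.43 + 1.9×0.703)×0.703 = 1.944 m²; P = b + 2y√(1+z²) = 1.43 + 2×0.703×2.147 = 4.449 m.
Hydraulic radius R = A/P = 1.944/4.449 = 0.437 m.
From Manning's equation, V = (1/n) R^(2/3) S^(1/2) = (1/0.027) × 0.437^(2/3) × 0.00026^(1/2) = 0.344 m/s.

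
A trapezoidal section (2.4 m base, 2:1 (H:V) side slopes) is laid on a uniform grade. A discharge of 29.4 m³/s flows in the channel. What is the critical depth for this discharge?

y_c = 1.63 m

At critical depth, Q² T / (g A³) = 1, i.e. A³/T = Q²/g = 29.4²/9.81 = 88.11.
At y = 2.06 m: A³/T = 227.7 — too large.
At y = 1.15 m: A³/T = 22.56 — too small.
At y = 1.63 m: A³/T = 88.03 — ≈ 88.11.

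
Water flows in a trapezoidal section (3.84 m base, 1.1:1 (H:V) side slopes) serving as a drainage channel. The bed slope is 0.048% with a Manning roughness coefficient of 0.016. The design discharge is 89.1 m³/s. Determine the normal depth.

y_n = 4.38 m

Manning's equation rearranged: A R^(2/3) = nQ / (1·√S) = 0.016 × 89.1 / (√0.00048) = 65.07.
Try y = 5.2 m: A R^(2/3) = 93.41 — too large.
Try y = 3.93 m: A R^(2/3) = 52.05 — too small.
Try y = 4.38 m: A R^(2/3) = 65.09 — close enough.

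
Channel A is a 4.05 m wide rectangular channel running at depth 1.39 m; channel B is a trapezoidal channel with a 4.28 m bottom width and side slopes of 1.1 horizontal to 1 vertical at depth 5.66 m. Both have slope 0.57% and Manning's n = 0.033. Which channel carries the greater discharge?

Channel A: Flow area A = b·y = 4.05 × 1.39 = 5.629 m². Wetted perimeter P = b + 2y = 4.05 + 2×1.39 = 6.83 m. Hydraulic radius R = A/P = 5.629/6.83 = 0.8242 m. Q_A = (1/0.033)·5.629·0.8242^(2/3)·√0.0057 = 11.32 m³/s.
Channel B: With bottom width b = 4.28 m and side slope z = 1.1: A = (b + zy)y = (4.28 + 1.1×5.66)×5.66 = 59.46 m²; P = b + 2y√(1+z²) = 4.28 + 2×5.66×1.487 = 21.11 m. Hydraulic radius R = A/P = 59.46/21.11 = 2.817 m. Q_B = (1/0.033)·59.46·2.817^(2/3)·√0.0057 = 271.4 m³/s.
Q_A = 11.32 m³/s vs Q_B = 271.4 m³/s, so channel B carries more.

channel B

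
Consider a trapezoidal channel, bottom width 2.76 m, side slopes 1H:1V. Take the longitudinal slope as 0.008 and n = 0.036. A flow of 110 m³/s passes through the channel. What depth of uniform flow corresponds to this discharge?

Manning's equation rearranged: A R^(2/3) = nQ / (1·√S) = 0.036 × 110 / (√0.008) = 44.27.
At y = 4.49 m: A R^(2/3) = 53.48 — high.
At y = 4.11 m: A R^(2/3) = 44.27 — ≈ 44.27.

y_n = 4.11 m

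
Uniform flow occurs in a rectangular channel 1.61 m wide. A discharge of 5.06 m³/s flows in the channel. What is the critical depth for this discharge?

For a rectangular channel, critical depth y_c = (q²/g)^(1/3) where q = Q/b = 5.06/1.61 = 3.143 m²/s.
So y_c = (3.143²/9.81)^(1/3) = 1 m.

y_c = 1 m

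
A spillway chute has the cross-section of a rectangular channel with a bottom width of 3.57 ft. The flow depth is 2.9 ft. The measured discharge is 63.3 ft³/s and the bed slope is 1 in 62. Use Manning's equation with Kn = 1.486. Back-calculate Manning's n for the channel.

Flow area A = b·y = 3.57 × 2.9 = 10.35 ft². Wetted perimeter P = b + 2y = 3.57 + 2×2.9 = 9.37 ft.
Hydraulic radius R = A/P = 10.35/9.37 = 1.105 ft.
Rearranging Manning's equation: n = (1.486/Q) A R^(2/3) S^(1/2) = (1.486/63.3) × 10.35 × 1.105^(2/3) × √0.01613 = 0.033.

n = 0.033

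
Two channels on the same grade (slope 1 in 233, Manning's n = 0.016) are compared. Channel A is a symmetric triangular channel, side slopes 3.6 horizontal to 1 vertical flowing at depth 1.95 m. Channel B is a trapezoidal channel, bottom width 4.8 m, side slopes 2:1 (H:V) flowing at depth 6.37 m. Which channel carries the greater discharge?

channel B

Channel A: For a triangular section with side slope z = 3.6: A = zy² = 3.6×1.95² = 13.69 m²; P = 2y√(1+z²) = 2×1.95×3.736 = 14.57 m. Hydraulic radius R = A/P = 13.69/14.57 = 0.9394 m. Q_A = (1/0.016)·13.69·0.9394^(2/3)·√0.004292 = 53.76 m³/s.
Channel B: With bottom width b = 4.8 m and side slope z = 2: A = (b + zy)y = (4.8 + 2×6.37)×6.37 = 111.7 m²; P = b + 2y√(1+z²) = 4.8 + 2×6.37×2.236 = 33.29 m. Hydraulic radius R = A/P = 111.7/33.29 = 3.357 m. Q_B = (1/0.016)·111.7·3.357^(2/3)·√0.004292 = 1026 m³/s.
Q_A = 53.76 m³/s vs Q_B = 1026 m³/s, so channel B carries more.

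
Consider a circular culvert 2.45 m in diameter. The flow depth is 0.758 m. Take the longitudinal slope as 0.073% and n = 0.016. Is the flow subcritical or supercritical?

subcritical

For a circular section of diameter D = 2.45 m at depth y = 0.758 m, the central angle is θ = 2 arccos(1 − 2y/D) = 2.359 rad. Then A = (D²/8)(θ − sin θ) = 1.241 m² and P = Dθ/2 = 2.89 m.
Hydraulic radius R = A/P = 1.241/2.89 = 0.4295 m.
V = (1/n) R^(2/3) √S = (1/0.016) × 0.4295^(2/3) × √0.00073 = 0.9613 m/s. Hydraulic depth D_h = A/T = 1.241/2.265 = 0.5481 m.
Froude number Fr = V/√(g·D_h) = 0.9613/√(9.81×0.5481) = 0.415, which is less than 1, so the flow is subcritical.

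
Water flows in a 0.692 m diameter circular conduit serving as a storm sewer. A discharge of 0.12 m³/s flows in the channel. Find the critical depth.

y_c = 0.212 m

At critical depth, Q² T / (g A³) = 1, i.e. A³/T = Q²/g = 0.12²/9.81 = 0.001468.
At y = 0.268 m: A³/T = 0.003612 — high.
At y = 0.212 m: A³/T = 0.001461 — matches.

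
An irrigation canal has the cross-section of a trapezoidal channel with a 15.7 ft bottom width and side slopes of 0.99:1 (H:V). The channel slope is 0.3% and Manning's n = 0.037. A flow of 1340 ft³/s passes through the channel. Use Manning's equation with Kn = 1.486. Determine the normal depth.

y_n = 8.47 ft

Manning's equation rearranged: A R^(2/3) = nQ / (1.486·√S) = 0.037 × 1340 / (1.486 × √0.003) = 609.2.
Trying y = 6.59 ft: A R^(2/3) = 385.9 — low.
Trying y = 9.63 ft: A R^(2/3) = 773.3 — high.
Trying y = 8.47 ft: A R^(2/3) = 609.1 — close enough.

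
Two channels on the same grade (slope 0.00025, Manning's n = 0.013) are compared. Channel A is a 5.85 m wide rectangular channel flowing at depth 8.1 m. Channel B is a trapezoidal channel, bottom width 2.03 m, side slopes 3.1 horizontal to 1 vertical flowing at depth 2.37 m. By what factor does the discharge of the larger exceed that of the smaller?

Channel A: Flow area A = b·y = 5.85 × 8.1 = 47.38 m². Wetted perimeter P = b + 2y = 5.85 + 2×8.1 = 22.05 m. Hydraulic radius R = A/P = 47.38/22.05 = 2.149 m. Q_A = (1/0.013)·47.38·2.149^(2/3)·√0.00025 = 95.97 m³/s.
Channel B: With bottom width b = 2.03 m and side slope z = 3.1: A = (b + zy)y = (2.03 + 3.1×2.37)×2.37 = 22.22 m²; P = b + 2y√(1+z²) = 2.03 + 2×2.37×3.257 = 17.47 m. Hydraulic radius R = A/P = 22.22/17.47 = 1.272 m. Q_B = (1/0.013)·22.22·1.272^(2/3)·√0.00025 = 31.73 m³/s.
The larger discharge is 95.97 m³/s and the smaller is 31.73 m³/s; the ratio is 3.02.

3.02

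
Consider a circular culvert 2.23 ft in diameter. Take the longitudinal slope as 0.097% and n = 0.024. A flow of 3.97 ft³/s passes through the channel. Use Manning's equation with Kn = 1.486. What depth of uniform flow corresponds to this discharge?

y_n = 1.48 ft

Manning's equation rearranged: A R^(2/3) = nQ / (1.486·√S) = 0.024 × 3.97 / (1.486 × √0.00097) = 2.059.
Try y = 1.88 ft: A R^(2/3) = 2.709 — over.
Try y = 1.09 ft: A R^(2/3) = 1.273 — short.
Try y = 1.48 ft: A R^(2/3) = 2.061 — close enough.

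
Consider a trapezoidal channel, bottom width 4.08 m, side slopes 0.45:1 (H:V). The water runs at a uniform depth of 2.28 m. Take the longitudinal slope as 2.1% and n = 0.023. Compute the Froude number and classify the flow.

supercritical

With bottom width b = 4.08 m and side slope z = 0.45: A = (b + zy)y = (4.08 + 0.45×2.28)×2.28 = 11.64 m²; P = b + 2y√(1+z²) = 4.08 + 2×2.28×1.097 = 9.08 m.
Hydraulic radius R = A/P = 11.64/9.08 = 1.282 m.
V = (1/n) R^(2/3) √S = (1/0.023) × 1.282^(2/3) × √0.021 = 7.436 m/s. Hydraulic depth D_h = A/T = 11.64/6.132 = 1.899 m.
Froude number Fr = V/√(g·D_h) = 7.436/√(9.81×1.899) = 1.72, which is greater than 1, so the flow is supercritical.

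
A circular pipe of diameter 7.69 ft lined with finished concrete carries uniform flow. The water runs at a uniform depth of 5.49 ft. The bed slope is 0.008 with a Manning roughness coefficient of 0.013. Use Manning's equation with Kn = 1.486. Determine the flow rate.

For a circular section of diameter D = 7.69 ft at depth y = 5.49 ft, the central angle is θ = 2 arccos(1 − 2y/D) = 4.026 rad. Then A = (D²/8)(θ − sin θ) = 35.48 ft² and P = Dθ/2 = 15.48 ft.
Hydraulic radius R = A/P = 35.48/15.48 = 2.292 ft.
Manning's equation: Q = (1.486/n) A R^(2/3) S^(1/2) = (1.486/0.013) × 35.48 × 2.292^(2/3) × 0.008^(1/2) = 630 ft³/s.

Q = 630 ft³/s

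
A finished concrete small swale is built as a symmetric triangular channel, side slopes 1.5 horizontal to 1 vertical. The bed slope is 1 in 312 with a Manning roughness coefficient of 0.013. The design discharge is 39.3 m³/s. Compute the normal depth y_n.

y_n = 2.44 m

Manning's equation rearranged: A R^(2/3) = nQ / (1·√S) = 0.013 × 39.3 / (√0.003205) = 9.024.
Trying y = 2.77 m: A R^(2/3) = 12.65 — over.
Trying y = 2.44 m: A R^(2/3) = 9.02 — close enough.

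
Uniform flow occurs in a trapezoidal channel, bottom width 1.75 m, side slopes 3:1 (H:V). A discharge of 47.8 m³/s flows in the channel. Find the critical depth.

y_c = 1.93 m

At critical depth, Q² T / (g A³) = 1, i.e. A³/T = Q²/g = 47.8²/9.81 = 232.9.
Try y = 1.37 m: A³/T = 51.9 — too small.
Try y = 2.45 m: A³/T = 673.7 — too large.
Try y = 1.93 m: A³/T = 231.2 — close enough.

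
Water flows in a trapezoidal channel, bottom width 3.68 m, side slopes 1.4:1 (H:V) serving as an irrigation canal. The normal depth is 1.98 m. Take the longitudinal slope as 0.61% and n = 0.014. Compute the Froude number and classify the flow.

supercritical

With bottom width b = 3.68 m and side slope z = 1.4: A = (b + zy)y = (3.68 + 1.4×1.98)×1.98 = 12.77 m²; P = b + 2y√(1+z²) = 3.68 + 2×1.98×1.72 = 10.49 m.
Hydraulic radius R = A/P = 12.77/10.49 = 1.217 m.
V = (1/n) R^(2/3) √S = (1/0.014) × 1.217^(2/3) × √0.0061 = 6.361 m/s. Hydraulic depth D_h = A/T = 12.77/9.224 = 1.385 m.
Froude number Fr = V/√(g·D_h) = 6.361/√(9.81×1.385) = 1.73, which is greater than 1, so the flow is supercritical.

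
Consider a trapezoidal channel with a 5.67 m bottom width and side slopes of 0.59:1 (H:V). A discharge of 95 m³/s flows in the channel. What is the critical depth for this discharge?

y_c = 2.76 m

At critical depth, Q² T / (g A³) = 1, i.e. A³/T = Q²/g = 95²/9.81 = 920.
Trying y = 3.27 m: A³/T = 1610 — too large.
Trying y = 2.76 m: A³/T = 915.6 — close enough.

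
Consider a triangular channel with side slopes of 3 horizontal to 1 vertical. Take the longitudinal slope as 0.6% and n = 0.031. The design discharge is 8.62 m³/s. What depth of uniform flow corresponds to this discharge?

Manning's equation rearranged: A R^(2/3) = nQ / (1·√S) = 0.031 × 8.62 / (√0.006) = 3.45.
Try y = 1.49 m: A R^(2/3) = 5.285 — high.
Try y = 1.1 m: A R^(2/3) = 2.353 — low.
Try y = 1.27 m: A R^(2/3) = 3.451 — close enough.

y_n = 1.27 m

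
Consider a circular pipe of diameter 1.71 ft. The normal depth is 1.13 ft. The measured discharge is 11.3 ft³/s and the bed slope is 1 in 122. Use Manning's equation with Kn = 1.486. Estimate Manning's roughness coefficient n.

For a circular section of diameter D = 1.71 ft at depth y = 1.13 ft, the central angle is θ = 2 arccos(1 − 2y/D) = 3.797 rad. Then A = (D²/8)(θ − sin θ) = 1.61 ft² and P = Dθ/2 = 3.246 ft.
Hydraulic radius R = A/P = 1.61/3.246 = 0.4961 ft.
Rearranging Manning's equation: n = (1.486/Q) A R^(2/3) S^(1/2) = (1.486/11.3) × 1.61 × 0.4961^(2/3) × √0.008197 = 0.012.

n = 0.012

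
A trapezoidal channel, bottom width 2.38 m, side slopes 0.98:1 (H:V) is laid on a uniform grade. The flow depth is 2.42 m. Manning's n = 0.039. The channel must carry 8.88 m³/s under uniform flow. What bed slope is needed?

With bottom width b = 2.38 m and side slope z = 0.98: A = (b + zy)y = (2.38 + 0.98×2.42)×2.42 = 11.5 m²; P = b + 2y√(1+z²) = 2.38 + 2×2.42×1.4 = 9.157 m.
Hydraulic radius R = A/P = 11.5/9.157 = 1.256 m.
From Manning's equation, S = [nQ / (1 A R^(2/3))]² = [0.039 × 8.88 / (1 × 11.5 × 1.256^(2/3))]² = 0.00067.

S = 0.00067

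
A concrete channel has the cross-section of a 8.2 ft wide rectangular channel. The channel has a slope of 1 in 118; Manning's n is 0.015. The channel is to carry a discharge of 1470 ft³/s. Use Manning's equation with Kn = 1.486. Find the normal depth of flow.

Manning's equation rearranged: A R^(2/3) = nQ / (1.486·√S) = 0.015 × 1470 / (1.486 × √0.008475) = 161.2.
Try y = 8.55 ft: A R^(2/3) = 138.3 — too small.
Try y = 9.71 ft: A R^(2/3) = 161.3 — close enough.

y_n = 9.71 ft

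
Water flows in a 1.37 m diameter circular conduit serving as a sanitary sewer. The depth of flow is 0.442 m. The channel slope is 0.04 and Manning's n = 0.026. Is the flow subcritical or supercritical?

For a circular section of diameter D = 1.37 m at depth y = 0.442 m, the central angle is θ = 2 arccos(1 − 2y/D) = 2.416 rad. Then A = (D²/8)(θ − sin θ) = 0.4113 m² and P = Dθ/2 = 1.655 m.
Hydraulic radius R = A/P = 0.4113/1.655 = 0.2485 m.
V = (1/n) R^(2/3) √S = (1/0.026) × 0.2485^(2/3) × √0.04 = 3.04 m/s. Hydraulic depth D_h = A/T = 0.4113/1.281 = 0.3211 m.
Froude number Fr = V/√(g·D_h) = 3.04/√(9.81×0.3211) = 1.71, which is greater than 1, so the flow is supercritical.

supercritical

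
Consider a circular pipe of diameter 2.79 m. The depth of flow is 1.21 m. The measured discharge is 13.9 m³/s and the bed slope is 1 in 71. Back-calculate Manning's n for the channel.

n = 0.016

For a circular section of diameter D = 2.79 m at depth y = 1.21 m, the central angle is θ = 2 arccos(1 − 2y/D) = 2.876 rad. Then A = (D²/8)(θ − sin θ) = 2.542 m² and P = Dθ/2 = 4.011 m.
Hydraulic radius R = A/P = 2.542/4.011 = 0.6337 m.
Rearranging Manning's equation: n = (1/Q) A R^(2/3) S^(1/2) = (1/13.9) × 2.542 × 0.6337^(2/3) × √0.01408 = 0.016.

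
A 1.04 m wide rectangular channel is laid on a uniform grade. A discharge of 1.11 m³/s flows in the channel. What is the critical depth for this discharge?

For a rectangular channel, critical depth y_c = (q²/g)^(1/3) where q = Q/b = 1.11/1.04 = 1.067 m²/s.
So y_c = (1.067²/9.81)^(1/3) = 0.488 m.

y_c = 0.488 m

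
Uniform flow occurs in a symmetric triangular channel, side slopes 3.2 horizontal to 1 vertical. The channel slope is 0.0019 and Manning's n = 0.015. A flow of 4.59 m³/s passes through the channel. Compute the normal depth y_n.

y_n = 0.923 m

Manning's equation rearranged: A R^(2/3) = nQ / (1·√S) = 0.015 × 4.59 / (√0.0019) = 1.58.
At y = 0.725 m: A R^(2/3) = 0.829 — low.
At y = 0.998 m: A R^(2/3) = 1.944 — high.
At y = 0.923 m: A R^(2/3) = 1.578 — ≈ 1.58.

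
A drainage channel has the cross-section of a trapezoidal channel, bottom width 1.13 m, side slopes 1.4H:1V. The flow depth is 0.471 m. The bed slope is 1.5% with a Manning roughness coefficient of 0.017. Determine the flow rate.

With bottom width b = 1.13 m and side slope z = 1.4: A = (b + zy)y = (1.13 + 1.4×0.471)×0.471 = 0.8428 m²; P = b + 2y√(1+z²) = 1.13 + 2×0.471×1.72 = 2.751 m.
Hydraulic radius R = A/P = 0.8428/2.751 = 0.3064 m.
Manning's equation: Q = (1/n) A R^(2/3) S^(1/2) = (1/0.017) × 0.8428 × 0.3064^(2/3) × 0.015^(1/2) = 2.76 m³/s.

Q = 2.76 m³/s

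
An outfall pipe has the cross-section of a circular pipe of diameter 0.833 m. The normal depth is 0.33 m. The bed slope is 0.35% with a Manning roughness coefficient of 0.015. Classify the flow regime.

subcritical

For a circular section of diameter D = 0.833 m at depth y = 0.33 m, the central angle is θ = 2 arccos(1 − 2y/D) = 2.723 rad. Then A = (D²/8)(θ − sin θ) = 0.201 m² and P = Dθ/2 = 1.134 m.
Hydraulic radius R = A/P = 0.201/1.134 = 0.1772 m.
V = (1/n) R^(2/3) √S = (1/0.015) × 0.1772^(2/3) × √0.0035 = 1.244 m/s. Hydraulic depth D_h = A/T = 0.201/0.8148 = 0.2466 m.
Froude number Fr = V/√(g·D_h) = 1.244/√(9.81×0.2466) = 0.8, which is less than 1, so the flow is subcritical.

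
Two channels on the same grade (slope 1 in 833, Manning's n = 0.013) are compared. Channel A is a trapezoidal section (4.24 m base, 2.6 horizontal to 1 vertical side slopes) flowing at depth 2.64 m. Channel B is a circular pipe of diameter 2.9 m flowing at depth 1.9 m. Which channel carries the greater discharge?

channel A

Channel A: With bottom width b = 4.24 m and side slope z = 2.6: A = (b + zy)y = (4.24 + 2.6×2.64)×2.64 = 29.31 m²; P = b + 2y√(1+z²) = 4.24 + 2×2.64×2.786 = 18.95 m. Hydraulic radius R = A/P = 29.31/18.95 = 1.547 m. Q_A = (1/0.013)·29.31·1.547^(2/3)·√0.0012 = 104.5 m³/s.
Channel B: For a circular section of diameter D = 2.9 m at depth y = 1.9 m, the central angle is θ = 2 arccos(1 − 2y/D) = 3.773 rad. Then A = (D²/8)(θ − sin θ) = 4.586 m² and P = Dθ/2 = 5.47 m. Hydraulic radius R = A/P = 4.586/5.47 = 0.8384 m. Q_B = (1/0.013)·4.586·0.8384^(2/3)·√0.0012 = 10.87 m³/s.
Q_A = 104.5 m³/s vs Q_B = 10.87 m³/s, so channel A carries more.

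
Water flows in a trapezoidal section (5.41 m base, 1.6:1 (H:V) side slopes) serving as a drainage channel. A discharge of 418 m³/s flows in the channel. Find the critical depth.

y_c = 5.3 m

At critical depth, Q² T / (g A³) = 1, i.e. A³/T = Q²/g = 418²/9.81 = 17810.
Try y = 4.38 m: A³/T = 8283 — short.
Try y = 6.65 m: A³/T = 45560 — over.
Try y = 5.3 m: A³/T = 17830 — close enough.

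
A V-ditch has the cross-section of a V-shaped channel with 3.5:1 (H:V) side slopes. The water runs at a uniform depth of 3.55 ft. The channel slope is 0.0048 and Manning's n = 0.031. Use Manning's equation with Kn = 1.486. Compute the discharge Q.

For a triangular section with side slope z = 3.5: A = zy² = 3.5×3.55² = 44.11 ft²; P = 2y√(1+z²) = 2×3.55×3.64 = 25.84 ft.
Hydraulic radius R = A/P = 44.11/25.84 = 1.707 ft.
Manning's equation: Q = (1.486/n) A R^(2/3) S^(1/2) = (1.486/0.031) × 44.11 × 1.707^(2/3) × 0.0048^(1/2) = 209 ft³/s.

Q = 209 ft³/s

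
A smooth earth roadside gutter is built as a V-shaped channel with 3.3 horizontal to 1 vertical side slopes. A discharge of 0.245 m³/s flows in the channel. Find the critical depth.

At critical depth, Q² T / (g A³) = 1, i.e. A³/T = Q²/g = 0.245²/9.81 = 0.006119.
Trying y = 0.179 m: A³/T = 0.001001 — too small.
Trying y = 0.323 m: A³/T = 0.01914 — too large.
Trying y = 0.257 m: A³/T = 0.006105 — close enough.

y_c = 0.257 m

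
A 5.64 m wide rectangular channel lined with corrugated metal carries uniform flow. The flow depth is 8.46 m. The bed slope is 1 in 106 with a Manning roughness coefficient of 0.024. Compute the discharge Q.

Flow area A = b·y = 5.64 × 8.46 = 47.71 m². Wetted perimeter P = b + 2y = 5.64 + 2×8.46 = 22.56 m.
Hydraulic radius R = A/P = 47.71/22.56 = 2.115 m.
Manning's equation: Q = (1/n) A R^(2/3) S^(1/2) = (1/0.024) × 47.71 × 2.115^(2/3) × 0.009434^(1/2) = 318 m³/s.

Q = 318 m³/s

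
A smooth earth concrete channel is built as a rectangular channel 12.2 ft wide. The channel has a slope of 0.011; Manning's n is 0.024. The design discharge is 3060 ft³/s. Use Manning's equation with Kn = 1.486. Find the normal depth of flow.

y_n = 14.6 ft

Manning's equation rearranged: A R^(2/3) = nQ / (1.486·√S) = 0.024 × 3060 / (1.486 × √0.011) = 471.2.
Try y = 11.1 ft: A R^(2/3) = 337.6 — too small.
Try y = 14.6 ft: A R^(2/3) = 471.2 — ≈ 471.2.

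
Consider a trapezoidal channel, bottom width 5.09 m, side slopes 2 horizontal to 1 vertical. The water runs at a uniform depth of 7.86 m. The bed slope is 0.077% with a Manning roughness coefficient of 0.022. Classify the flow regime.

With bottom width b = 5.09 m and side slope z = 2: A = (b + zy)y = (5.09 + 2×7.86)×7.86 = 163.6 m²; P = b + 2y√(1+z²) = 5.09 + 2×7.86×2.236 = 40.24 m.
Hydraulic radius R = A/P = 163.6/40.24 = 4.065 m.
V = (1/n) R^(2/3) √S = (1/0.022) × 4.065^(2/3) × √0.00077 = 3.212 m/s. Hydraulic depth D_h = A/T = 163.6/36.53 = 4.478 m.
Froude number Fr = V/√(g·D_h) = 3.212/√(9.81×4.478) = 0.485, which is less than 1, so the flow is subcritical.

subcritical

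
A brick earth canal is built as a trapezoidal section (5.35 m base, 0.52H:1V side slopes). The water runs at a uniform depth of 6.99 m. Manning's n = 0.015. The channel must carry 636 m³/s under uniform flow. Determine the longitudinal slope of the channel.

With bottom width b = 5.35 m and side slope z = 0.52: A = (b + zy)y = (5.35 + 0.52×6.99)×6.99 = 62.8 m²; P = b + 2y√(1+z²) = 5.35 + 2×6.99×1.127 = 21.11 m.
Hydraulic radius R = A/P = 62.8/21.11 = 2.975 m.
From Manning's equation, S = [nQ / (1 A R^(2/3))]² = [0.015 × 636 / (1 × 62.8 × 2.975^(2/3))]² = 0.00539.

S = 0.00539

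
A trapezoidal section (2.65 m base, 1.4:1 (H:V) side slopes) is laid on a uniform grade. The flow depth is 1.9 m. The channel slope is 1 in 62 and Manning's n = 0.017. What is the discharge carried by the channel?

With bottom width b = 2.65 m and side slope z = 1.4: A = (b + zy)y = (2.65 + 1.4×1.9)×1.9 = 10.09 m²; P = b + 2y√(1+z²) = 2.65 + 2×1.9×1.72 = 9.188 m.
Hydraulic radius R = A/P = 10.09/9.188 = 1.098 m.
Manning's equation: Q = (1/n) A R^(2/3) S^(1/2) = (1/0.017) × 10.09 × 1.098^(2/3) × 0.01613^(1/2) = 80.2 m³/s.

Q = 80.2 m³/s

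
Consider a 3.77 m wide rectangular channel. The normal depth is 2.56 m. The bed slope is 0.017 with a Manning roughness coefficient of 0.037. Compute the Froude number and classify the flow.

Flow area A = b·y = 3.77 × 2.56 = 9.651 m². Wetted perimeter P = b + 2y = 3.77 + 2×2.56 = 8.89 m.
Hydraulic radius R = A/P = 9.651/8.89 = 1.086 m.
V = (1/n) R^(2/3) √S = (1/0.037) × 1.086^(2/3) × √0.017 = 3.722 m/s. Hydraulic depth D_h = A/T = 9.651/3.77 = 2.56 m.
Froude number Fr = V/√(g·D_h) = 3.722/√(9.81×2.56) = 0.743, which is less than 1, so the flow is subcritical.

subcritical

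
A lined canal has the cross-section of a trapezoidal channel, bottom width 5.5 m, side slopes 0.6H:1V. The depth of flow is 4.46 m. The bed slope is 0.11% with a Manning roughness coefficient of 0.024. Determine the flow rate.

With bottom width b = 5.5 m and side slope z = 0.6: A = (b + zy)y = (5.5 + 0.6×4.46)×4.46 = 36.46 m²; P = b + 2y√(1+z²) = 5.5 + 2×4.46×1.166 = 15.9 m.
Hydraulic radius R = A/P = 36.46/15.9 = 2.293 m.
Manning's equation: Q = (1/n) A R^(2/3) S^(1/2) = (1/0.024) × 36.46 × 2.293^(2/3) × 0.0011^(1/2) = 87.6 m³/s.

Q = 87.6 m³/s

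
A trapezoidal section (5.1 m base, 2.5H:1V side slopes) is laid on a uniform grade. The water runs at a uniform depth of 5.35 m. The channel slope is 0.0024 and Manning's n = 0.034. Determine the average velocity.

With bottom width b = 5.1 m and side slope z = 2.5: A = (b + zy)y = (5.1 + 2.5×5.35)×5.35 = 98.84 m²; P = b + 2y√(1+z²) = 5.1 + 2×5.35×2.693 = 33.91 m.
Hydraulic radius R = A/P = 98.84/33.91 = 2.915 m.
From Manning's equation, V = (1/n) R^(2/3) S^(1/2) = (1/0.034) × 2.915^(2/3) × 0.0024^(1/2) = 2.94 m/s.

V = 2.94 m/s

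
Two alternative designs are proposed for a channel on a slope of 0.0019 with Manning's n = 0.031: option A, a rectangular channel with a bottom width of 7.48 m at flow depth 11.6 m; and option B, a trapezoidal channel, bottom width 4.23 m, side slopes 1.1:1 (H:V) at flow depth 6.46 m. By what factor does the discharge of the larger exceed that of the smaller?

Channel A: Flow area A = b·y = 7.48 × 11.6 = 86.77 m². Wetted perimeter P = b + 2y = 7.48 + 2×11.6 = 30.68 m. Hydraulic radius R = A/P = 86.77/30.68 = 2.828 m. Q_A = (1/0.031)·86.77·2.828^(2/3)·√0.0019 = 244 m³/s.
Channel B: With bottom width b = 4.23 m and side slope z = 1.1: A = (b + zy)y = (4.23 + 1.1×6.46)×6.46 = 73.23 m²; P = b + 2y√(1+z²) = 4.23 + 2×6.46×1.487 = 23.44 m. Hydraulic radius R = A/P = 73.23/23.44 = 3.125 m. Q_B = (1/0.031)·73.23·3.125^(2/3)·√0.0019 = 220.1 m³/s.
The larger discharge is 244 m³/s and the smaller is 220.1 m³/s; the ratio is 1.11.

1.11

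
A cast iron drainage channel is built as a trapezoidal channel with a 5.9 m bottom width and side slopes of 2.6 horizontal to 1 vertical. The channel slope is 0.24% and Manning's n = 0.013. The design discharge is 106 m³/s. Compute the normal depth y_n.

Manning's equation rearranged: A R^(2/3) = nQ / (1·√S) = 0.013 × 106 / (√0.0024) = 28.13.
Try y = 2.32 m: A R^(2/3) = 35.8 — over.
Try y = 1.76 m: A R^(2/3) = 20.52 — short.
Try y = 2.06 m: A R^(2/3) = 28.1 — ≈ 28.13.

y_n = 2.06 m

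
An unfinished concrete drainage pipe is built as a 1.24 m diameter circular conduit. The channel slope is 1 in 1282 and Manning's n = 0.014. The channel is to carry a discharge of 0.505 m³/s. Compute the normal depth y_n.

Manning's equation rearranged: A R^(2/3) = nQ / (1·√S) = 0.014 × 0.505 / (√0.00078) = 0.2531.
Try y = 0.44 m: A R^(2/3) = 0.1493 — too small.
Try y = 0.589 m: A R^(2/3) = 0.2533 — close enough.

y_n = 0.589 m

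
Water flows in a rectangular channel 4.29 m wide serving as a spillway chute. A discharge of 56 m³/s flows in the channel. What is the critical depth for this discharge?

For a rectangular channel, critical depth y_c = (q²/g)^(1/3) where q = Q/b = 56/4.29 = 13.05 m²/s.
So y_c = (13.05²/9.81)^(1/3) = 2.59 m.

y_c = 2.59 m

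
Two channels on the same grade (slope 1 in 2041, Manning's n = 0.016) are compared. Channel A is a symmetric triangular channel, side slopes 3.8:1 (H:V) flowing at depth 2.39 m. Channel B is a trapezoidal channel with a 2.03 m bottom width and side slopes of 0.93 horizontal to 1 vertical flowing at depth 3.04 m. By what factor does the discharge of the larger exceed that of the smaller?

1.28

Channel A: For a triangular section with side slope z = 3.8: A = zy² = 3.8×2.39² = 21.71 m²; P = 2y√(1+z²) = 2×2.39×3.929 = 18.78 m. Hydraulic radius R = A/P = 21.71/18.78 = 1.156 m. Q_A = (1/0.016)·21.71·1.156^(2/3)·√0.00049 = 33.07 m³/s.
Channel B: With bottom width b = 2.03 m and side slope z = 0.93: A = (b + zy)y = (2.03 + 0.93×3.04)×3.04 = 14.77 m²; P = b + 2y√(1+z²) = 2.03 + 2×3.04×1.366 = 10.33 m. Hydraulic radius R = A/P = 14.77/10.33 = 1.429 m. Q_B = (1/0.016)·14.77·1.429^(2/3)·√0.00049 = 25.92 m³/s.
The larger discharge is 33.07 m³/s and the smaller is 25.92 m³/s; the ratio is 1.28.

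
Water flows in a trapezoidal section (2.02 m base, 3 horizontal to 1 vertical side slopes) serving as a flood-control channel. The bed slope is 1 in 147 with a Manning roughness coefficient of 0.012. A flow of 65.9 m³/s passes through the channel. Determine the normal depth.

y_n = 1.56 m

Manning's equation rearranged: A R^(2/3) = nQ / (1·√S) = 0.012 × 65.9 / (√0.006803) = 9.588.
At y = 1.75 m: A R^(2/3) = 12.48 — over.
At y = 1.07 m: A R^(2/3) = 4.142 — short.
At y = 1.56 m: A R^(2/3) = 9.593 — ≈ 9.588.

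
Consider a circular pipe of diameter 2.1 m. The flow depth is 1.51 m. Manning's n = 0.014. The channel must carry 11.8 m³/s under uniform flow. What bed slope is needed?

S = 0.00715

For a circular section of diameter D = 2.1 m at depth y = 1.51 m, the central angle is θ = 2 arccos(1 − 2y/D) = 4.049 rad. Then A = (D²/8)(θ − sin θ) = 2.666 m² and P = Dθ/2 = 4.251 m.
Hydraulic radius R = A/P = 2.666/4.251 = 0.6271 m.
From Manning's equation, S = [nQ / (1 A R^(2/3))]² = [0.014 × 11.8 / (1 × 2.666 × 0.6271^(2/3))]² = 0.00715.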